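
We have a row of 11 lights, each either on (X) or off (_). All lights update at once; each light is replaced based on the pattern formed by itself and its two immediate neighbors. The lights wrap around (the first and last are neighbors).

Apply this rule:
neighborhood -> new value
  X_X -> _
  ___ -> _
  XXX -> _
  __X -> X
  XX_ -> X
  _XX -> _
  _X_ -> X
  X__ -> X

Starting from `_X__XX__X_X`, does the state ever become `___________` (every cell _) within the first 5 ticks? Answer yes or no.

_XXX_XXXX_X
___X____X_X
X_XXX__XX_X
X___XXX_X__
XX_X__X_XXX
tick 5 is XX_X__X_XXX, still not uniform _

no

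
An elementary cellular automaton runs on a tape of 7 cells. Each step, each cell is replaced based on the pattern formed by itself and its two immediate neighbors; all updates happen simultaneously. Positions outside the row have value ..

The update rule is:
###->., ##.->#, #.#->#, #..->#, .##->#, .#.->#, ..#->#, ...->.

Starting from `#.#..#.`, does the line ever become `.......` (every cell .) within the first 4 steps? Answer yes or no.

no

step 1: #######
step 2: #.....#
step 3: ##...##
step 4: ###.###
step 4 is ###.###, still not uniform .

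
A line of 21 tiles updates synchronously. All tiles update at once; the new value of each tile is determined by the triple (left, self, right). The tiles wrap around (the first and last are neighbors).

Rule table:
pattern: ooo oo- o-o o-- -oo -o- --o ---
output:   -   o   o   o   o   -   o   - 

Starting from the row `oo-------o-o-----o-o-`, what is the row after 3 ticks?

ooo-----o-o-o---o-o-o
--oo---o-o-o-o-o-o-oo
ooooo-o-o-o-o-o-o-ooo

ooooo-o-o-o-o-o-o-ooo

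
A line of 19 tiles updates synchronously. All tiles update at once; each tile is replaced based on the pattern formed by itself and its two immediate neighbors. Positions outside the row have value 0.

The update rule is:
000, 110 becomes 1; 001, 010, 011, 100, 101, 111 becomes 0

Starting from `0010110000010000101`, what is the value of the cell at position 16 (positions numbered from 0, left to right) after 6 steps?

0

1000010111000110000
0011000001010010111
1001011100000000001
0000000101111111100
1111110000000000101
0000010111111110000
position 16 holds 0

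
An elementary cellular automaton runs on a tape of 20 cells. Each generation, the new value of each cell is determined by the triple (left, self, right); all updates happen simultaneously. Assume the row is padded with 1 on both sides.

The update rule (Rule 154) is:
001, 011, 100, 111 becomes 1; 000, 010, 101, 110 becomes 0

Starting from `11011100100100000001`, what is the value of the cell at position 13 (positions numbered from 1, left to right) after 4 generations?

10011011011010000011
01110010010001000111
01101101101010101111
01001001000000001111
position 13 holds 0

0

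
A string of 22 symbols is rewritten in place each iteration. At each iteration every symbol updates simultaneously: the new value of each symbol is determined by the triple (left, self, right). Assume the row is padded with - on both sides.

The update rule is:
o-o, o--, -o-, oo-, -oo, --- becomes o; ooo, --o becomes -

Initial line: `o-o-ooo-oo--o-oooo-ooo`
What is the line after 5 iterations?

ooo---ooo---oooooo-o-o

ooooo-ooooo-ooo--ooo-o
o---ooo---ooo-oo-o-ooo
ooo-o-ooo-o-oooooooo-o
o-ooooo-ooooo------ooo
ooo---ooo---oooooo-o-o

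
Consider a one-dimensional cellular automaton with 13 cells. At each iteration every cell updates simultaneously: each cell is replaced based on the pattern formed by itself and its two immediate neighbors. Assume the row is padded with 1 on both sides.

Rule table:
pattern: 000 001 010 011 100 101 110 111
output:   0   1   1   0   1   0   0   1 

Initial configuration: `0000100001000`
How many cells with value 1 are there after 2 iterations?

iteration 1: 1001110011101
iteration 2: 0110101101000
count of 1: 6

6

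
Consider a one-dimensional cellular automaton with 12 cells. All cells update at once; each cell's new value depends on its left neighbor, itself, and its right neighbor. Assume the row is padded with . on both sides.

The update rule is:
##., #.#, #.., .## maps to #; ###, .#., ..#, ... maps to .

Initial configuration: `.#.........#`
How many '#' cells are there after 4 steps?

..#.........
...#........
....#.......
.....#......
count of #: 1

1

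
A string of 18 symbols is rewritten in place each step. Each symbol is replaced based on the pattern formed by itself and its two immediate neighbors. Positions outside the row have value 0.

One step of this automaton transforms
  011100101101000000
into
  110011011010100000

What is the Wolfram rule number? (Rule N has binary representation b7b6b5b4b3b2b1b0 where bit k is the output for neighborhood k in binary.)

position 2: 111 → 0  (bit 7 = 0)
position 3: 110 → 0  (bit 6 = 0)
position 7: 101 → 1  (bit 5 = 1)
position 4: 100 → 1  (bit 4 = 1)
position 1: 011 → 1  (bit 3 = 1)
position 6: 010 → 0  (bit 2 = 0)
position 0: 001 → 1  (bit 1 = 1)
position 13: 000 → 0  (bit 0 = 0)
bits b7..b0 = 00111010 = 58

58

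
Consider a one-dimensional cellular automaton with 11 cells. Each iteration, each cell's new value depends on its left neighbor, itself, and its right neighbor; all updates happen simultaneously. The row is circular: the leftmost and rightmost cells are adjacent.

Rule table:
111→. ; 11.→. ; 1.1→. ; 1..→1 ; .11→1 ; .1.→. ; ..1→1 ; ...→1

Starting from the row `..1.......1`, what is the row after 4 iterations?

.1..1......

11.1111111.
1..1.......
.11.1111111
.1..1......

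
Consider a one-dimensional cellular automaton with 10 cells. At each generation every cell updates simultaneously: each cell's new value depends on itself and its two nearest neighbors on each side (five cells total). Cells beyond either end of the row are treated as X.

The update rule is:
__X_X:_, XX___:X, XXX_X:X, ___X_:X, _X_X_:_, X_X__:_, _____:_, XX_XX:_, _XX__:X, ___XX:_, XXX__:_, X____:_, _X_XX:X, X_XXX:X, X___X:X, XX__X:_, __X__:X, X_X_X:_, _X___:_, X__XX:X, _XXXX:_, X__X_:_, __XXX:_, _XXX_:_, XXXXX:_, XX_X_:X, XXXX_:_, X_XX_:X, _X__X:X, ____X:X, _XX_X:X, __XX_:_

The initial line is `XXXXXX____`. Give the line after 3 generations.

generation 1: ______X_X_
generation 2: X___XX___X
generation 3: _XX__XXX__

_XX__XXX__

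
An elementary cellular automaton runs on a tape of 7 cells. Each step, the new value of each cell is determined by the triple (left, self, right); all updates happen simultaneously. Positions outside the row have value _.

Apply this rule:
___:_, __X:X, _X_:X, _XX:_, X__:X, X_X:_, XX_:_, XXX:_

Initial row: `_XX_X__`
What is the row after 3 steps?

X___XX_
XX_X__X
___XXXX

___XXXX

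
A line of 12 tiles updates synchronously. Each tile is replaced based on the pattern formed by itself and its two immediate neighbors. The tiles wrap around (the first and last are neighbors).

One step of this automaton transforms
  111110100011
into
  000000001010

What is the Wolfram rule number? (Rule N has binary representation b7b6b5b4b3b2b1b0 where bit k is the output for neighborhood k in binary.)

9

position 0: 111 → 0  (bit 7 = 0)
position 4: 110 → 0  (bit 6 = 0)
position 5: 101 → 0  (bit 5 = 0)
position 7: 100 → 0  (bit 4 = 0)
position 10: 011 → 1  (bit 3 = 1)
position 6: 010 → 0  (bit 2 = 0)
position 9: 001 → 0  (bit 1 = 0)
position 8: 000 → 1  (bit 0 = 1)
bits b7..b0 = 00001001 = 9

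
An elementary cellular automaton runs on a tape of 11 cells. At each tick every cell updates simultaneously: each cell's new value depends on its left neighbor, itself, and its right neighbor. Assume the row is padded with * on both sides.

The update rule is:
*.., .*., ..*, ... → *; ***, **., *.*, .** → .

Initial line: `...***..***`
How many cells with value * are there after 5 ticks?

tick 1: ***...**...
tick 2: ...***..***  (repeats tick 0; period 2)
tick 5: ***...**...
count of *: 5

5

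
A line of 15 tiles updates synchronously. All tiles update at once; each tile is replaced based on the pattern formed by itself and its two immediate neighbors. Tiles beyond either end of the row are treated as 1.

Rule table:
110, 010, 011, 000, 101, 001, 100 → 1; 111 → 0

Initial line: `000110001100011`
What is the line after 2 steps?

111111111111110
000000000000011

000000000000011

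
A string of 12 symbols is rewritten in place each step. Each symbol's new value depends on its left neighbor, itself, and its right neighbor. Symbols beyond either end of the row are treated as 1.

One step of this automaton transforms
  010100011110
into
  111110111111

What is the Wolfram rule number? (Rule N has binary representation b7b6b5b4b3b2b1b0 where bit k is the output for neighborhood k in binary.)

position 8: 111 → 1  (bit 7 = 1)
position 10: 110 → 1  (bit 6 = 1)
position 0: 101 → 1  (bit 5 = 1)
position 4: 100 → 1  (bit 4 = 1)
position 7: 011 → 1  (bit 3 = 1)
position 1: 010 → 1  (bit 2 = 1)
position 6: 001 → 1  (bit 1 = 1)
position 5: 000 → 0  (bit 0 = 0)
bits b7..b0 = 11111110 = 254

254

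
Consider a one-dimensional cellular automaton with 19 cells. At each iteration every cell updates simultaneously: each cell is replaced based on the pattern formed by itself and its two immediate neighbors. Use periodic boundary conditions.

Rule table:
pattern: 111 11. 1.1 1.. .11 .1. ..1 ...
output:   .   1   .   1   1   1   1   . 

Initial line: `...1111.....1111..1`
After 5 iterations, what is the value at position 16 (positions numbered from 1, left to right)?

.

iteration 1: 1.11..11...11..1111
iteration 2: 1.1111111.111111...
iteration 3: 1.1.....1.1....11.1
iteration 4: 1.11...11.11..111.1
iteration 5: 1.111.111.11111.1.1
position 16 holds .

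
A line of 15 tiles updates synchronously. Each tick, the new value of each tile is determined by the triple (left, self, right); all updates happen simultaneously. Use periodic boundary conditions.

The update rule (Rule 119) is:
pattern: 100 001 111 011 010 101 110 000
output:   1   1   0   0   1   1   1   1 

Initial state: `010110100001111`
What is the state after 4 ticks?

111011111110001
001100000011110
110111111100011
011000000111100

011000000111100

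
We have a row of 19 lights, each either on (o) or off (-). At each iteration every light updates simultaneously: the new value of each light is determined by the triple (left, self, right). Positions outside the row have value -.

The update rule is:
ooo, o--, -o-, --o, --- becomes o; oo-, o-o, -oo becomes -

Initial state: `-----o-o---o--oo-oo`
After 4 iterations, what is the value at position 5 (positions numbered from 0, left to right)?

-

oooooo-ooooooo-----
-oooo---ooooo-ooooo
o-oo-ooo-ooo---ooo-
o-----o---o-ooo-o-o
position 5 holds -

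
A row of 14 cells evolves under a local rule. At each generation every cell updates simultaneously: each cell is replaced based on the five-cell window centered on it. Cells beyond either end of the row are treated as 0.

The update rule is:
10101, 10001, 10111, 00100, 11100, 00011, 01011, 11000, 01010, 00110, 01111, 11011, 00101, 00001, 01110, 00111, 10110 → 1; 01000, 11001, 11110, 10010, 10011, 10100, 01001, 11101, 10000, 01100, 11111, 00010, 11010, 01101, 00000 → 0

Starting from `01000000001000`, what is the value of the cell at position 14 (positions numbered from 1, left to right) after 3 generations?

01000000101000
01000010110000
01001011101000
position 14 holds 0

0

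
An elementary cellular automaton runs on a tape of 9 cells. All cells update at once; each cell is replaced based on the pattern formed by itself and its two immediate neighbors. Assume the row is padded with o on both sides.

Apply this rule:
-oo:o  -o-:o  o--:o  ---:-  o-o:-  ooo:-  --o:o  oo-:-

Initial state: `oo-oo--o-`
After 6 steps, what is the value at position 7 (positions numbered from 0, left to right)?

-

step 1: ---o-ooo-
step 2: o-oo-o---
step 3: --o--oo-o
step 4: oooooo--o
step 5: ------ooo
step 6: o----oo--
position 7 holds -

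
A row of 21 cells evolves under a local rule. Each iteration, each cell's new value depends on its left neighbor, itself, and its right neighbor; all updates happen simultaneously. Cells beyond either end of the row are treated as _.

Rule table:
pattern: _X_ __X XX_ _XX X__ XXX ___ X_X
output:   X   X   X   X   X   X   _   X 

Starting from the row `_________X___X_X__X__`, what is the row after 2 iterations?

_______XXXXXXXXXXXXXX

________XXX_XXXXXXXX_
_______XXXXXXXXXXXXXX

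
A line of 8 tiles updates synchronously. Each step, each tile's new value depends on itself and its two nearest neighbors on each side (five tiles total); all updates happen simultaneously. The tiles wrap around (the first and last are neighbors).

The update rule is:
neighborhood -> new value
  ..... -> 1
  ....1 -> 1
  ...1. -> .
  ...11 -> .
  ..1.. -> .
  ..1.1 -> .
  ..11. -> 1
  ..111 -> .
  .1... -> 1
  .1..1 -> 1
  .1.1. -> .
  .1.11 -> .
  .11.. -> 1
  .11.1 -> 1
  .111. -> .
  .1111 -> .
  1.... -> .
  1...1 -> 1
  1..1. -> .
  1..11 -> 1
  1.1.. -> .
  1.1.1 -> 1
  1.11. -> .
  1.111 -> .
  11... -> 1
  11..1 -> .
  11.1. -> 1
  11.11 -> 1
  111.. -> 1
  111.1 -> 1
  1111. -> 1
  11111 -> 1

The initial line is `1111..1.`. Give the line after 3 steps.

step 1: ..11....
step 2: 1.111.11
step 3: 11..11..

11..11..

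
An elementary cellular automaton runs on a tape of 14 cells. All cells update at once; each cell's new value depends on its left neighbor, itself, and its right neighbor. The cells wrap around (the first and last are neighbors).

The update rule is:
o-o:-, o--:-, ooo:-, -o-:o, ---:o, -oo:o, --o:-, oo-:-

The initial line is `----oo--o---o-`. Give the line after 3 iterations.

o-o-o-o-o-o-o-

ooo-o---o-o-o-
o---o-o-o-o-o-
o-o-o-o-o-o-o-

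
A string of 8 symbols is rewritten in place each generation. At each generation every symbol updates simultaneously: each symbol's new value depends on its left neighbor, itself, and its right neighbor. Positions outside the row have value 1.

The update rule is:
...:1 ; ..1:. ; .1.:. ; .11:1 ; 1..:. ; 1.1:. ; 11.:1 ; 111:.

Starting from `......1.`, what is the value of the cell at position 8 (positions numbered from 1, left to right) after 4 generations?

.

.1111...
.1..1.1.
........
.111111.
position 8 holds .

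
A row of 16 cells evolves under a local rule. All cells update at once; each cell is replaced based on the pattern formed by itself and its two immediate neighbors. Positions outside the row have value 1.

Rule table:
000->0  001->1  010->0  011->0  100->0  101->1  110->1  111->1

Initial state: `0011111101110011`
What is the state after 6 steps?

1111101011111101

0101111110110101
1010111111011010
1101011111101101
1110101111110110
1111010111111011
1111101011111101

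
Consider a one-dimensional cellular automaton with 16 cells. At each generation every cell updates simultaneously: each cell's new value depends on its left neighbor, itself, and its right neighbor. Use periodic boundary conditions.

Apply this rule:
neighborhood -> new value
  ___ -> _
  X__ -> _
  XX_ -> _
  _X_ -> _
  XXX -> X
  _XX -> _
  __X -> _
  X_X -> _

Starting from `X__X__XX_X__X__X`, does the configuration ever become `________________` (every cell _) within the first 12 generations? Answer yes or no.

yes

generation 1: ________________
all cells are _ at generation 1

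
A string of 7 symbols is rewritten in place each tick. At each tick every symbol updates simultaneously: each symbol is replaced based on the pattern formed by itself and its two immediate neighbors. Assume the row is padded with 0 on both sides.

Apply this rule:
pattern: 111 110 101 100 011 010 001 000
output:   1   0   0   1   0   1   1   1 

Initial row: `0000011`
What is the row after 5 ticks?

1111100
0111011
1010000
1011111
1001110

1001110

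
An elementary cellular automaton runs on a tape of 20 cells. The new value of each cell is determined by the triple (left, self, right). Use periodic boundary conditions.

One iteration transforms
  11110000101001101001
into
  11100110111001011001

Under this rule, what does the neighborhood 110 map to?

At position 3 the neighborhood is 110; the next row has 0 there.

0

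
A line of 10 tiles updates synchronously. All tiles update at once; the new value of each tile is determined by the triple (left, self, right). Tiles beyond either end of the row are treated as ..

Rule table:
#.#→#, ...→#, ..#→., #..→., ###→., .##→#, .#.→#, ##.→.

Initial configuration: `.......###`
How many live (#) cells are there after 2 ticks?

4

######.#..
#.....##.#
count of #: 4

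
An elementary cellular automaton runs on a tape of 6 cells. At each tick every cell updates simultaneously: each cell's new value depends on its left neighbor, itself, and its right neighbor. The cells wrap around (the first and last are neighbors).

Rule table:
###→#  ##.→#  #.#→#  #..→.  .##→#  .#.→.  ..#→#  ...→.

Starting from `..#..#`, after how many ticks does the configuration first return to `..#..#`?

.#..#.
#..#..
..#..#

3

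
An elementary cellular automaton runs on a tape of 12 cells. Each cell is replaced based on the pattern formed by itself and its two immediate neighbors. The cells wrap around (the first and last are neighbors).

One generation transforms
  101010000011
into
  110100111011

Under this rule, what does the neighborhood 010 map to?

0

At position 2 the neighborhood is 010; the next row has 0 there.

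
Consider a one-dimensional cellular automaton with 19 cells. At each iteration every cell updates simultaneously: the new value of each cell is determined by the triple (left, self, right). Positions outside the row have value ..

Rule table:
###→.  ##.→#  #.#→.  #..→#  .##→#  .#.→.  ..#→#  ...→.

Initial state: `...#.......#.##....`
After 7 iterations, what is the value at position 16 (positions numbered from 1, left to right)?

#

..#.#.....#..###...
.#...#...#.###.##..
#.#.#.#.#..#.#.###.
.........##....#.##
........####..#..##
.......##..###.####
......######.#.#..#
position 16 holds #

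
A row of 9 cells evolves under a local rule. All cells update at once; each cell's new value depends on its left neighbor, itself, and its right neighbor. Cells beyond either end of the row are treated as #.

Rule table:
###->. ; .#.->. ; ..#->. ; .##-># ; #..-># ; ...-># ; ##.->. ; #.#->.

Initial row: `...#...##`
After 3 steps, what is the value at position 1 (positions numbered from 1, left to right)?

##..##.#.
..#.#....
#....###.
position 1 holds #

#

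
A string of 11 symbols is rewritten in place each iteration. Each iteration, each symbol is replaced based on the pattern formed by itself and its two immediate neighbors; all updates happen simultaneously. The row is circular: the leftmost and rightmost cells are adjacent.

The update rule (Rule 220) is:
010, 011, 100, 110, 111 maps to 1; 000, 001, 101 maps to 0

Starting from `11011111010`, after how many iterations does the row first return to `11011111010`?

1

iteration 1: 11011111010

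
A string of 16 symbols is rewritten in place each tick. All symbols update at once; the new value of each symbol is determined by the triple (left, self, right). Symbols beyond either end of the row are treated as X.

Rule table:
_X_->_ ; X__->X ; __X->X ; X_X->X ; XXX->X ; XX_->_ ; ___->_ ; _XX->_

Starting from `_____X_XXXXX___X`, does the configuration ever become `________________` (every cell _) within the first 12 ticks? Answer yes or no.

X___X_X_XXX_X_X_
_X_X_X_X_X_X_X_X
X_X_X_X_X_X_X_X_
_X_X_X_X_X_X_X_X  (repeats tick 2; period 2)
tick 12: _X_X_X_X_X_X_X_X
tick 12 is _X_X_X_X_X_X_X_X, still not uniform _

no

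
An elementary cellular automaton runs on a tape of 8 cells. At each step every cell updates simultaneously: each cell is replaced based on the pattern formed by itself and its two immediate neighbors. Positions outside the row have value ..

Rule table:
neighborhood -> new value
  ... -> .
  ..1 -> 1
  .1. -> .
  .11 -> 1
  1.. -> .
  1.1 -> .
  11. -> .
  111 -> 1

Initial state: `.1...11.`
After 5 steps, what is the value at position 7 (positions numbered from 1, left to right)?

.

1...11..
...11...
..11....
.11.....
11......
position 7 holds .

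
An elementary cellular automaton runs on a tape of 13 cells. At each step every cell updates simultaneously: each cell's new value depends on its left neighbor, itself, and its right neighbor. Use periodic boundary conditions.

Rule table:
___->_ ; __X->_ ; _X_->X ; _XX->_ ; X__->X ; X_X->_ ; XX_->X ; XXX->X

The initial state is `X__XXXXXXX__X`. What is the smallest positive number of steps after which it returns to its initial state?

13

XX__XXXXXXX__
_XX__XXXXXXX_
__XX__XXXXXXX
X__XX__XXXXXX
XX__XX__XXXXX
XXX__XX__XXXX
XXXX__XX__XXX
XXXXX__XX__XX
XXXXXX__XX__X
XXXXXXX__XX__
_XXXXXXX__XX_
__XXXXXXX__XX
X__XXXXXXX__X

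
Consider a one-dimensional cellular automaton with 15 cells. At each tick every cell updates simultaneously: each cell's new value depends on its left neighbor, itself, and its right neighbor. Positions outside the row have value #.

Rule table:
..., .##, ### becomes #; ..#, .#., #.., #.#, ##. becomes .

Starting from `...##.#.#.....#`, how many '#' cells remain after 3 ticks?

8

.#.#......###.#
.....####.##..#
.###.###..#...#
count of #: 8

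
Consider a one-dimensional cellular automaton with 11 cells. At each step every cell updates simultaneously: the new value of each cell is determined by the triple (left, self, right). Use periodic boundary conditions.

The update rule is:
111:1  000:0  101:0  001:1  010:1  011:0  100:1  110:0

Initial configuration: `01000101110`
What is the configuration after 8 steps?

10100011001

11101100101
11000011100
00100101011
11111101000
01111001101
00110110001
11000001011
10100011001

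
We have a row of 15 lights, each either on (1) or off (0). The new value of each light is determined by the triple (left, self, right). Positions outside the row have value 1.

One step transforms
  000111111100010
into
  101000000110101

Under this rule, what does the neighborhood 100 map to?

At position 0 the neighborhood is 100; the next row has 1 there.

1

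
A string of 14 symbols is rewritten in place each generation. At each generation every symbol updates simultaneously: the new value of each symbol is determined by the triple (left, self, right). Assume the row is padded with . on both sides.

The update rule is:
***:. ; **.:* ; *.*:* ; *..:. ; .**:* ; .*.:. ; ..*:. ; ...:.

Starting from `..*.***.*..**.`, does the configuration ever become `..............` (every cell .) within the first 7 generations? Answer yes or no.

no

...**.**...**.
...*****...**.
...*...*...**.
...........**.
...........**.  (fixed point — unchanged through generation 7)
generation 7 is ...........**., still not uniform .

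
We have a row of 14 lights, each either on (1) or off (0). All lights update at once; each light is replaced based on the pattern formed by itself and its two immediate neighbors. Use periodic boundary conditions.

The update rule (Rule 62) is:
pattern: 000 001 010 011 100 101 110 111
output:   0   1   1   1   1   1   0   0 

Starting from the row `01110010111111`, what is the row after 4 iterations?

11011111100110

11001111100000
10111000010001
01100100111011
11011111100110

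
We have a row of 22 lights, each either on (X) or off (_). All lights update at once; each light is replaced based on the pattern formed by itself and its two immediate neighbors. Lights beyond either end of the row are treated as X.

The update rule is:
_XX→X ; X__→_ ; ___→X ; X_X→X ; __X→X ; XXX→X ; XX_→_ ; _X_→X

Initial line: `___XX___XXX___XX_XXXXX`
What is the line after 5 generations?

__XXXX__XXX_XXXXXXXXXX

_XXX__XXXX__XXX_XXXXXX
XXX__XXXX__XXX_XXXXXXX
XX__XXXX__XXX_XXXXXXXX
X__XXXX__XXX_XXXXXXXXX
__XXXX__XXX_XXXXXXXXXX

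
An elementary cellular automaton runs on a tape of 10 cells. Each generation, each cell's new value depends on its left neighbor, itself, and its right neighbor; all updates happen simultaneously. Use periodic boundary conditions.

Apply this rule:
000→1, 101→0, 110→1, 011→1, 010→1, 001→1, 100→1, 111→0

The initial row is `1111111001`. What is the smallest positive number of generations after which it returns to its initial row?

2

0000001111
1111111001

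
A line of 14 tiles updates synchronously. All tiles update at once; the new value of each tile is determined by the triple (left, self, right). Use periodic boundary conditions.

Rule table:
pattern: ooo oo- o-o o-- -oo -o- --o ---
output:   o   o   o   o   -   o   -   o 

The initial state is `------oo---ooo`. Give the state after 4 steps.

step 1: ooooo--ooo--oo
step 2: oooooo--ooo--o
step 3: ooooooo--ooo--
step 4: -ooooooo--ooo-

-ooooooo--ooo-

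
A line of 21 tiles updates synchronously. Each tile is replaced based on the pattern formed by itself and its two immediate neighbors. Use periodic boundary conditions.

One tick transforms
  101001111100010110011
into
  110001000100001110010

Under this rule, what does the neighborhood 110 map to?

1

At position 0 the neighborhood is 110; the next row has 1 there.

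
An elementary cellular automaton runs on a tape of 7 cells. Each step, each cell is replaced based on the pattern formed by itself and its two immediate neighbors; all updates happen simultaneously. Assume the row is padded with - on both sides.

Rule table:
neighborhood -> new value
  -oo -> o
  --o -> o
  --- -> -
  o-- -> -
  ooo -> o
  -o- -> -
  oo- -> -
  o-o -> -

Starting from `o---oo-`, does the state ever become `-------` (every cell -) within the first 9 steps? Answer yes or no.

---oo--
--oo---
-oo----
oo-----
o------
-------
all cells are - at step 6

yes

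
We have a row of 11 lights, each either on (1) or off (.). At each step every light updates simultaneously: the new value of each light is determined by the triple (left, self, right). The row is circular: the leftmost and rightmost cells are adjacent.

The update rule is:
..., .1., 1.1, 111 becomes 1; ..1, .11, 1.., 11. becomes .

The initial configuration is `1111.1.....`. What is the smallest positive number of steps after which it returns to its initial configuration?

31

.11.11.111.
...1..1.1..
11.1..111.1
1.11...1.1.
11...1.1111
1..1.11.111
...11..1.11
.1.....11..
.1.111....1
111.1..11.1
11.11....1.
..1...11.11
..1.1...1..
1.111.1.1.1
.1.1.11111.
.1111.111..
..11.1.1..1
....1111..1
.11..11...1
1.......1.1
..11111.11.
1..111.1...
1...1.11.1.
1.1.11..111
.111.....11
1.1..111...
111...1..1.
.1..1.1..11
11..111....
.....1..11.
1111.1.....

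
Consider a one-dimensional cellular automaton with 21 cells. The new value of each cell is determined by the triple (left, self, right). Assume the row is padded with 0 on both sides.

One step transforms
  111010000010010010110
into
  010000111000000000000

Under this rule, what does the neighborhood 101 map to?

At position 3 the neighborhood is 101; the next row has 0 there.

0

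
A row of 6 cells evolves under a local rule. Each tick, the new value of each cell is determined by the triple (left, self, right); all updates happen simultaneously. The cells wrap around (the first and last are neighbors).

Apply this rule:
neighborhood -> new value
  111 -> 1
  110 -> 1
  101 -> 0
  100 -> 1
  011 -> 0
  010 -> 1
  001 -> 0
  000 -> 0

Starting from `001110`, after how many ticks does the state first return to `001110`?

6

000111
100011
110001
111000
011100
001110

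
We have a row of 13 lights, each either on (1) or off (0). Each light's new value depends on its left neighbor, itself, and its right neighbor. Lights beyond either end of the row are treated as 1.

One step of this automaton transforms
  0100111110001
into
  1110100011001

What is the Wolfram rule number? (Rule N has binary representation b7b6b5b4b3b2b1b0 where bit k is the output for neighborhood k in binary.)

124

position 5: 111 → 0  (bit 7 = 0)
position 8: 110 → 1  (bit 6 = 1)
position 0: 101 → 1  (bit 5 = 1)
position 2: 100 → 1  (bit 4 = 1)
position 4: 011 → 1  (bit 3 = 1)
position 1: 010 → 1  (bit 2 = 1)
position 3: 001 → 0  (bit 1 = 0)
position 10: 000 → 0  (bit 0 = 0)
bits b7..b0 = 01111100 = 124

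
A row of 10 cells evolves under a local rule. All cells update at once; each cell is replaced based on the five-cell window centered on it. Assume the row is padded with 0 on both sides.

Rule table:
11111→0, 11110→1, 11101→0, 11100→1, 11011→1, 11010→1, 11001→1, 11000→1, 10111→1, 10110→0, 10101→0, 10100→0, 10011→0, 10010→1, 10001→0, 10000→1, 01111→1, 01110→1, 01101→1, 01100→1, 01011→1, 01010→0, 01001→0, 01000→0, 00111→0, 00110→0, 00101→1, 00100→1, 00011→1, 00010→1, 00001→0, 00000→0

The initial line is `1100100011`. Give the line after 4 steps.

0111100111

0111100101
1011111100
1111001111
0111100111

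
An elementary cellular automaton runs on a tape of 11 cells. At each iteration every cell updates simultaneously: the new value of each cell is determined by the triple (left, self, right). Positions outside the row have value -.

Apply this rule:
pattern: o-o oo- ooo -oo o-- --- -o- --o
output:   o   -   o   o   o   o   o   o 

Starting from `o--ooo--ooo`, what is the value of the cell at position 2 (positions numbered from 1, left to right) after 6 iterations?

iteration 1: ooooo-oooo-
iteration 2: oooo-oooo-o
iteration 3: ooo-oooo-oo
iteration 4: oo-oooo-oo-
iteration 5: o-oooo-oo-o
iteration 6: ooooo-oo-oo
position 2 holds o

o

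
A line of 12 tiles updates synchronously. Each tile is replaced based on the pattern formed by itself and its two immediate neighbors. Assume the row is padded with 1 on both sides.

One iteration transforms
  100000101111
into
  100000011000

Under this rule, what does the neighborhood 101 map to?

1

At position 7 the neighborhood is 101; the next row has 1 there.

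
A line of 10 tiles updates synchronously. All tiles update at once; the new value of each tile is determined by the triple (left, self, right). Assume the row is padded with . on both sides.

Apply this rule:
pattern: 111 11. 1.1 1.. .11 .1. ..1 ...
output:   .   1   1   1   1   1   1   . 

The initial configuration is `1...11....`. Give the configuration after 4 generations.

1111....11

11.1111...
1111..11..
1..111111.
1111....11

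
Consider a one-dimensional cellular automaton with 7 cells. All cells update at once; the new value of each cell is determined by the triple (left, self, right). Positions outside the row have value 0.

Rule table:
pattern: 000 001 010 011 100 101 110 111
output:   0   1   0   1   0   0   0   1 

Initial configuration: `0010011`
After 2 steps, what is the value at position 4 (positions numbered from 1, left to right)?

0100110
1001100
position 4 holds 1

1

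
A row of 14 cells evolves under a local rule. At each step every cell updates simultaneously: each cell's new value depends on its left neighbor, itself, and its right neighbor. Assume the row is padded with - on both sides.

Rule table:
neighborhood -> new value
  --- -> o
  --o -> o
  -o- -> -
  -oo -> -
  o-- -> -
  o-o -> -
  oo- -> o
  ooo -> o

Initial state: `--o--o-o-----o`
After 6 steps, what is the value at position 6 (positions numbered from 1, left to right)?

-

oo--o----oooo-
-o-o--ooo-ooo-
o----o-oo--oo-
--ooo---o-o-o-
oo-oo-oo------
-o--o--o-ooooo
position 6 holds -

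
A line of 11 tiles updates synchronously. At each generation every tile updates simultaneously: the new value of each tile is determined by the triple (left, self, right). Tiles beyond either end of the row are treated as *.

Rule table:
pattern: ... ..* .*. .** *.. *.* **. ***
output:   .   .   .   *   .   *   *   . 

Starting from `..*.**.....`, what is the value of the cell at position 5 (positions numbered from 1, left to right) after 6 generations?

.

...***.....
...*.*.....
....*......
...........
...........  (fixed point — unchanged through generation 6)
position 5 holds .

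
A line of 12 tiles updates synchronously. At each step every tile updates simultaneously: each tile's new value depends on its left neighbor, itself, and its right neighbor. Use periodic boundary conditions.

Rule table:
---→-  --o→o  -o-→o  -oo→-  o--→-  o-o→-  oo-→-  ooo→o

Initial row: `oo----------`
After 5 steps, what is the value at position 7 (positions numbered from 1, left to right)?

step 1: -----------o
step 2: ----------oo
step 3: ---------o--
step 4: --------oo--
step 5: -------o----
position 7 holds -

-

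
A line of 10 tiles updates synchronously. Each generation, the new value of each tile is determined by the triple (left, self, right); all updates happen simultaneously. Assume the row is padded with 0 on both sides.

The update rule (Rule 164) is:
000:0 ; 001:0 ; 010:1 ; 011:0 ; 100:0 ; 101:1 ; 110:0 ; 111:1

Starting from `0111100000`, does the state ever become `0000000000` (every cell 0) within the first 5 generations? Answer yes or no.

yes

0011000000
0000000000
all cells are 0 at generation 2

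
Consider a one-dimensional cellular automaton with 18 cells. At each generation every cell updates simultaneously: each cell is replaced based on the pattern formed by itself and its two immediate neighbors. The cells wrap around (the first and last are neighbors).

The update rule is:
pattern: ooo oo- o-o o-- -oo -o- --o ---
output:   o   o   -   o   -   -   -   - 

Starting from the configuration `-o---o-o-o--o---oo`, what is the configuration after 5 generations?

---o--o-------o--o

--o-------o--o---o
o--o-------o--o---
-o--o-------o--o--
--o--o-------o--o-
---o--o-------o--o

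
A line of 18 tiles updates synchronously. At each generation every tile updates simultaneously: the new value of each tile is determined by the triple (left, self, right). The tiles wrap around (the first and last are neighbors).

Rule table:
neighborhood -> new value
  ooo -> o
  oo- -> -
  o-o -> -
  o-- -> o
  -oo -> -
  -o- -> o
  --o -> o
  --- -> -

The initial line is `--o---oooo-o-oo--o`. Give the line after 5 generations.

oo-o--oooo-o-ooo--

oooo-o-oo--o---ooo
ooo--o---oooo-o-oo
oo-oooo-o-oo--o--o
o---oo--o---ooooo-
oo-o--oooo-o-ooo--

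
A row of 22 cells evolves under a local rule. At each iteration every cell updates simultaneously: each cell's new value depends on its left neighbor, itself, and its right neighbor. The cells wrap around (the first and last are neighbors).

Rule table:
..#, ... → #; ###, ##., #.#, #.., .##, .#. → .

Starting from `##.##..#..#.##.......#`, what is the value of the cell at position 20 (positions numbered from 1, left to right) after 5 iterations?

#

iteration 1: ......#..#.....######.
iteration 2: ######..#..####.......
iteration 3: .......#..#.....######
iteration 4: .######..#..####......
iteration 5: #.......#..#.....#####
position 20 holds #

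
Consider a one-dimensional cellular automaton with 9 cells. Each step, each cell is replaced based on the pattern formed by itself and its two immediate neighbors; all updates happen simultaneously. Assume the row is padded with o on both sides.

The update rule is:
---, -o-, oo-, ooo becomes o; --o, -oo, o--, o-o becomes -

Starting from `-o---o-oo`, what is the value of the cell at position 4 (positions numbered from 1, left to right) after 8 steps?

step 1: -o-o-o--o
step 2: -o-o-o---
step 3: -o-o-o-o-
step 4: -o-o-o-o-  (fixed point — unchanged through step 8)
position 4 holds o

o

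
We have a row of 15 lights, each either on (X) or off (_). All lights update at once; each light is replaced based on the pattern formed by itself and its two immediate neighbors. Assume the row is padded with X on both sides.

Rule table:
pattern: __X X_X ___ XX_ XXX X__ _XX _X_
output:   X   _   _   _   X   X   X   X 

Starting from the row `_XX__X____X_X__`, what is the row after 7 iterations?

_X_X_XXXXXXXXXX

_X_XXXX__XX_XXX
_X_XXX_XXX__XXX
_X_XX__XX_XXXXX
_X_X_XXX__XXXXX
_X_X_XX_XXXXXXX
_X_X_X__XXXXXXX
_X_X_XXXXXXXXXX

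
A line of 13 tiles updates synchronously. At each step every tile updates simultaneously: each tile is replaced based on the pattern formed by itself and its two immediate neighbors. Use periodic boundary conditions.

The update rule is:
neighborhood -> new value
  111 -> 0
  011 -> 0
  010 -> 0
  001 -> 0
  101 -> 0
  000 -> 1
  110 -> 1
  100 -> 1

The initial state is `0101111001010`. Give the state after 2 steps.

step 1: 0000001100001
step 2: 1111100111100

1111100111100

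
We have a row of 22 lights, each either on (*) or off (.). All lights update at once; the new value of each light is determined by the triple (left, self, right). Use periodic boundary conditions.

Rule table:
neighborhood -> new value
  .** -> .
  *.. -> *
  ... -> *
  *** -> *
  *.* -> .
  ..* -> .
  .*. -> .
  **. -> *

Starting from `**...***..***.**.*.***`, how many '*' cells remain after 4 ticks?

****..***..**..*....**
*****..***..**..***..*
******..***..**..***..
.******..***..**..***.
count of *: 14

14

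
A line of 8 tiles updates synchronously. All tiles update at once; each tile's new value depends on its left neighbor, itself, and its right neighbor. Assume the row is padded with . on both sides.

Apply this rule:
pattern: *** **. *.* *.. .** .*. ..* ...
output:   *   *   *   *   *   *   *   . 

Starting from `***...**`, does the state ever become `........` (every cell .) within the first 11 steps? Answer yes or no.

****.***
********
********  (fixed point — unchanged through step 11)
step 11 is ********, still not uniform .

no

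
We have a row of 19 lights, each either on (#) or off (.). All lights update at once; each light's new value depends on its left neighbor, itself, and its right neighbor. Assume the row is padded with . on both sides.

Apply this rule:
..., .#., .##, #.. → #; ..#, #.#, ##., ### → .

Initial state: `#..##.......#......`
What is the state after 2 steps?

##.#.######.#######
#..#.#......#......

#..#.#......#......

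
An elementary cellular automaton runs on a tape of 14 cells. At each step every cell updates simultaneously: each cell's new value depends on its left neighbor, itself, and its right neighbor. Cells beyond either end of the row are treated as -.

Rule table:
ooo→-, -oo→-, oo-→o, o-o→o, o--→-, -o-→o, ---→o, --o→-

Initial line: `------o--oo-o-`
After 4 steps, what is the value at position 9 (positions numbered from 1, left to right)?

o

ooooo-o---ooo-
----ooo-o---o-
ooo---ooo-o-o-
--o-o---ooooo-
position 9 holds o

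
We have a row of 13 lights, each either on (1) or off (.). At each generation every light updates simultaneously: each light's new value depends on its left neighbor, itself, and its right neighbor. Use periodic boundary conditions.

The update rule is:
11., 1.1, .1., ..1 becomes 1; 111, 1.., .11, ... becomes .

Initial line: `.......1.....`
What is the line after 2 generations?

.....1.1.....

......11.....
.....1.1.....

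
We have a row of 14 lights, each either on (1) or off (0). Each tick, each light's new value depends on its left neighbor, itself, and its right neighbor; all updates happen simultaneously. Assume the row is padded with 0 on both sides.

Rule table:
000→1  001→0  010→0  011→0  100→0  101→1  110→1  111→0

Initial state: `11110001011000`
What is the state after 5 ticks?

tick 1: 00010100101011
tick 2: 11001000010101
tick 3: 01000011001010
tick 4: 00011001000100
tick 5: 11001000010001

11001000010001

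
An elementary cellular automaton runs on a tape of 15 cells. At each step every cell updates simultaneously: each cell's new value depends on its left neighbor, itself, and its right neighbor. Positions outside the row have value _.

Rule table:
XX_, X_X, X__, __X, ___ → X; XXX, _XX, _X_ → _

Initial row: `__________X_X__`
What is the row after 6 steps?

_______XX_XX_XX

XXXXXXXXXX_X_XX
_________XX_X_X
XXXXXXXXX_XX_X_
________XX_XX_X
XXXXXXXX_XX_XX_
_______XX_XX_XX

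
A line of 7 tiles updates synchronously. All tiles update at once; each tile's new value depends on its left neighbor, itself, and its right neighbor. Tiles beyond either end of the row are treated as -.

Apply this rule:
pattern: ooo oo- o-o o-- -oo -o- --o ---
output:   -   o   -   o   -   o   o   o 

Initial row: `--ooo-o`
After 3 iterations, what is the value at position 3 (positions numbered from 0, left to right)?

oo--o-o
-oooo-o
o---o-o
position 3 holds -

-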